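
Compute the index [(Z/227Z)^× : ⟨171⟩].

2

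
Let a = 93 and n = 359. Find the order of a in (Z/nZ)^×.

The order of 93 must divide φ(359) = 359 − 1 = 358 = 2 · 179.
Divisors of 358: 1, 2, 179, 358.
Check 93^d mod 359 for each divisor in increasing order:
93^1 ≡ 93 (mod 359)
93^2 ≡ 33 (mod 359)
93^179 ≡ 358 (mod 359)
93^358 ≡ 1 (mod 359) ✓
So ord_359(93) = 358.

358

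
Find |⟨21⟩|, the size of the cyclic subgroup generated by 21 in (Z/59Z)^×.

29

By Lagrange's theorem, ord_59(21) divides φ(59) = 59 − 1 = 58 = 2 · 29.
Divisors of 58: 1, 2, 29, 58.
Evaluate successive powers at the divisors of 58:
21^1 ≡ 21 (mod 59)
21^2 ≡ 28 (mod 59)
21^29 ≡ 1 (mod 59) ✓
The smallest such exponent is 29, so the order of 21 is 29.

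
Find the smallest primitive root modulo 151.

6

φ(151) = 151 − 1 = 150 = 2 · 3 · 5^2.
Test candidates g = 2, 3, … against the prime factors q ∈ {2, 3, 5} of φ(151): g is a generator iff g^(150/q) ≢ 1 for every such q.
g = 2: 2^75 ≡ 1 — hits 1, so not a primitive root.
g = 3: 3^75 ≡ 150; 3^50 ≡ 1 — hits 1, so not a primitive root.
g = 4: 4^75 ≡ 1 — hits 1, so not a primitive root.
g = 5: 5^75 ≡ 1 — hits 1, so not a primitive root.
g = 6: 6^75 ≡ 150; 6^50 ≡ 32; 6^30 ≡ 59 — none is 1, so 6 is a primitive root.
The smallest primitive root modulo 151 is 6.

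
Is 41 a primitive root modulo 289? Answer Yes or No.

Yes

φ(289) = φ(17^2) = 17·(17−1) = 272 = 2^4 · 17.
It suffices to check that the order of 41 is not a proper divisor of 272: compute 41^(272/q) for q ∈ {2, 17}.
41^136 ≡ 288 (mod 289)  [q = 2: ≢ 1 ✓]
41^16 ≡ 171 (mod 289)  [q = 17: ≢ 1 ✓]
None equal 1, so ord_289(41) = 272: 41 is a primitive root.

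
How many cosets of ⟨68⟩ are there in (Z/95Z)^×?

6

The order of 68 must divide φ(95) = φ(5·19) = (5−1)·(19−1) = 4·18 = 72 = 2^3 · 3^2.
Divisors of 72: 1, 2, 3, 4, 6, 8, 9, 12, 18, 24, 36, 72.
Check 68^d mod 95 for each divisor in increasing order:
68^1 ≡ 68 (mod 95)
68^2 ≡ 64 (mod 95)
68^3 ≡ 77 (mod 95)
68^4 ≡ 11 (mod 95)
68^6 ≡ 39 (mod 95)
68^8 ≡ 26 (mod 95)
68^9 ≡ 58 (mod 95)
68^12 ≡ 1 (mod 95) ✓
The order of 68 is 12, so the subgroup it generates has 12 elements.
Index = |(Z/95Z)^×| / |⟨68⟩| = 72 / 12 = 6.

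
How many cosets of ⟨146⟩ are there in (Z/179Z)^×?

The order of 146 must divide φ(179) = 179 − 1 = 178 = 2 · 89.
Divisors of 178: 1, 2, 89, 178.
Check 146^d mod 179 for each divisor in increasing order:
146^1 ≡ 146
146^2 ≡ 15
146^89 ≡ 1
The order of 146 is 89, so the subgroup it generates has 89 elements.
[(Z/179Z)^× : ⟨146⟩] = 178/89 = 2.

2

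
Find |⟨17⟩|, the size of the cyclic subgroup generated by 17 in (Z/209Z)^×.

90

By Lagrange's theorem, ord_209(17) divides φ(209) = φ(11·19) = (11−1)·(19−1) = 10·18 = 180 = 2^2 · 3^2 · 5.
Divisors of 180: 1, 2, 3, 4, 5, 6, 9, 10, 12, 15, 18, 20, 30, 36, 45, 60, 90, 180.
Evaluate successive powers at the divisors of 180:
17^1 ≡ 17 (mod 209)
17^2 ≡ 80 (mod 209)
17^3 ≡ 106 (mod 209)
17^4 ≡ 130 (mod 209)
17^5 ≡ 120 (mod 209)
17^6 ≡ 159 (mod 209)
17^9 ≡ 134 (mod 209)
17^10 ≡ 188 (mod 209)
17^12 ≡ 201 (mod 209)
17^15 ≡ 197 (mod 209)
17^18 ≡ 191 (mod 209)
17^20 ≡ 23 (mod 209)
17^30 ≡ 144 (mod 209)
17^36 ≡ 115 (mod 209)
17^45 ≡ 153 (mod 209)
17^60 ≡ 45 (mod 209)
17^90 ≡ 1 (mod 209) ✓
So ord_209(17) = 90.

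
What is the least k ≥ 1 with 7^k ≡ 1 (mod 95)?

12

By Lagrange's theorem, ord_95(7) divides φ(95) = φ(5·19) = (5−1)·(19−1) = 4·18 = 72 = 2^3 · 3^2.
Divisors of 72: 1, 2, 3, 4, 6, 8, 9, 12, 18, 24, 36, 72.
Compute 7^d (mod 95) for the divisors d until we hit 1:
7^1 ≡ 7
7^2 ≡ 49
7^3 ≡ 58
7^4 ≡ 26
7^6 ≡ 39
7^8 ≡ 11
7^9 ≡ 77
7^12 ≡ 1
So ord_95(7) = 12.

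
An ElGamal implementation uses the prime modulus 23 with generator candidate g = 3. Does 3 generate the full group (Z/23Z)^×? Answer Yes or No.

No

φ(23) = 23 − 1 = 22 = 2 · 11.
An element g generates (Z/23Z)^× iff g^(22/q) ≢ 1 (mod 23) for each prime q ∈ {2, 11}.
3^11 ≡ 1 (mod 23)  [q = 2: ≡ 1 ✗]
3^2 ≡ 9 (mod 23)  [q = 11: ≢ 1 ✓]
3^11 ≡ 1 shows ord(3) | 11, strictly less than φ(23); not a primitive root.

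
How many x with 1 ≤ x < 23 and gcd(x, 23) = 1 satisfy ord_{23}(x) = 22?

10

φ(23) = 23 − 1 = 22 = 2 · 11.
In a cyclic group of order 22, there are φ(d) elements of order d for each divisor d of 22, and zero for non-divisors.
22 = 2 · 11 divides 22, and φ(22) = 10.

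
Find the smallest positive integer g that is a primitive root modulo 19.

2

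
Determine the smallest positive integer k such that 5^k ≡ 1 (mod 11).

5

The order of 5 must divide φ(11) = 11 − 1 = 10 = 2 · 5.
Divisors of 10: 1, 2, 5, 10.
Evaluate successive powers at the divisors of 10:
5^1 ≡ 5 (mod 11)
5^2 ≡ 3 (mod 11)
5^5 ≡ 1 (mod 11) ✓
So ord_11(5) = 5.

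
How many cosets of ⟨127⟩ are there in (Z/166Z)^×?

2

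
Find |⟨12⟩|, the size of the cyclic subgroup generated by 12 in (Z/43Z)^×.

42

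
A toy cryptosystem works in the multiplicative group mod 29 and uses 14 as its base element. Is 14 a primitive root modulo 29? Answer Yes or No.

Yes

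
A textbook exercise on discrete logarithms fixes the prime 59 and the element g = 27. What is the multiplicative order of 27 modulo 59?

29

Since 27 ∈ (Z/59Z)^×, its order divides φ(59) = 59 − 1 = 58 = 2 · 29.
Divisors of 58: 1, 2, 29, 58.
Check 27^d mod 59 for each divisor in increasing order:
27^1 ≡ 27
27^2 ≡ 21
27^29 ≡ 1
Hence ord(27) = 29.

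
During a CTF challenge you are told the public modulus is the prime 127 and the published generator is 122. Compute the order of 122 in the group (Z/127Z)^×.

The order of 122 must divide φ(127) = 127 − 1 = 126 = 2 · 3^2 · 7.
Divisors of 126: 1, 2, 3, 6, 7, 9, 14, 18, 21, 42, 63, 126.
Compute 122^d (mod 127) for the divisors d until we hit 1:
122^1 ≡ 122 (mod 127)
122^2 ≡ 25 (mod 127)
122^3 ≡ 2 (mod 127)
122^6 ≡ 4 (mod 127)
122^7 ≡ 107 (mod 127)
122^9 ≡ 8 (mod 127)
122^14 ≡ 19 (mod 127)
122^18 ≡ 64 (mod 127)
122^21 ≡ 1 (mod 127) ✓
The smallest such exponent is 21, so the order of 122 is 21.

21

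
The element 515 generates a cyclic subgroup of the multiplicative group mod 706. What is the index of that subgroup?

8

ord(515) | φ(706) = φ(2)·φ(353) = 1·352 = 352 = 2^5 · 11.
Divisors of 352: 1, 2, 4, 8, 11, 16, 22, 32, 44, 88, 176, 352.
Check 515^d mod 706 for each divisor in increasing order:
515^1 ≡ 515 (mod 706)
515^2 ≡ 475 (mod 706)
515^4 ≡ 411 (mod 706)
515^8 ≡ 187 (mod 706)
515^11 ≡ 311 (mod 706)
515^16 ≡ 375 (mod 706)
515^22 ≡ 705 (mod 706)
515^32 ≡ 131 (mod 706)
515^44 ≡ 1 (mod 706) ✓
Thus |⟨515⟩| = ord(515) = 44.
[(Z/706Z)^× : ⟨515⟩] = 352/44 = 8.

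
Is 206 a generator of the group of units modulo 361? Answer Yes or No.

No

φ(361) = φ(19^2) = 19·(19−1) = 342 = 2 · 3^2 · 19.
It suffices to check that the order of 206 is not a proper divisor of 342: compute 206^(342/q) for q ∈ {2, 3, 19}.
206^171 ≡ 1 (mod 361)  [q = 2: ≡ 1 ✗]
206^114 ≡ 292 (mod 361)  [q = 3: ≢ 1 ✓]
206^18 ≡ 172 (mod 361)  [q = 19: ≢ 1 ✓]
Since 206^171 ≡ 1, the order of 206 divides 171 < 342, so 206 is not a primitive root.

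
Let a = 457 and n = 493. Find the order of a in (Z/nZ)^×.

By Lagrange's theorem, ord_493(457) divides φ(493) = φ(17·29) = (17−1)·(29−1) = 16·28 = 448 = 2^6 · 7.
Divisors of 448: 1, 2, 4, 7, 8, 14, 16, 28, 32, 56, 64, 112, 224, 448.
Test each divisor d:
457^1 ≡ 457 (mod 493)
457^2 ≡ 310 (mod 493)
457^4 ≡ 458 (mod 493)
457^7 ≡ 144 (mod 493)
457^8 ≡ 239 (mod 493)
457^14 ≡ 30 (mod 493)
457^16 ≡ 426 (mod 493)
457^28 ≡ 407 (mod 493)
457^32 ≡ 52 (mod 493)
457^56 ≡ 1 (mod 493) ✓
The smallest such exponent is 56, so the order of 457 is 56.

56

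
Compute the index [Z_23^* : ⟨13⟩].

2

ord(13) | φ(23) = 23 − 1 = 22 = 2 · 11.
Divisors of 22: 1, 2, 11, 22.
Compute 13^d (mod 23) for the divisors d until we hit 1:
13^1 ≡ 13
13^2 ≡ 8
13^11 ≡ 1
The order of 13 is 11, so the subgroup it generates has 11 elements.
Index = |(Z/23Z)^×| / |⟨13⟩| = 22 / 11 = 2.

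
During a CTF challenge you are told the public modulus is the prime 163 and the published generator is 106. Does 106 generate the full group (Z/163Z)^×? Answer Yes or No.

Yes

φ(163) = 163 − 1 = 162 = 2 · 3^4.
An element g generates (Z/163Z)^× iff g^(162/q) ≢ 1 (mod 163) for each prime q ∈ {2, 3}.
106^81 ≡ 162 (mod 163)  [q = 2: ≢ 1 ✓]
106^54 ≡ 104 (mod 163)  [q = 3: ≢ 1 ✓]
All checks pass, so 106 has order 162 and is a primitive root modulo 163.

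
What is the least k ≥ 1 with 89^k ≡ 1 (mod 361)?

Since 89 ∈ (Z/361Z)^×, its order divides φ(361) = φ(19^2) = 19·(19−1) = 342 = 2 · 3^2 · 19.
Divisors of 342: 1, 2, 3, 6, 9, 18, 19, 38, 57, 114, 171, 342.
Test each divisor d:
89^1 ≡ 89 (mod 361)
89^2 ≡ 340 (mod 361)
89^3 ≡ 297 (mod 361)
89^6 ≡ 125 (mod 361)
89^9 ≡ 303 (mod 361)
89^18 ≡ 115 (mod 361)
89^19 ≡ 127 (mod 361)
89^38 ≡ 245 (mod 361)
89^57 ≡ 69 (mod 361)
89^114 ≡ 68 (mod 361)
89^171 ≡ 360 (mod 361)
89^342 ≡ 1 (mod 361) ✓
Hence ord(89) = 342.

342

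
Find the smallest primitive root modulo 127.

φ(127) = 127 − 1 = 126 = 2 · 3^2 · 7.
Test candidates g = 2, 3, … against the prime factors q ∈ {2, 3, 7} of φ(127): g is a generator iff g^(126/q) ≢ 1 for every such q.
g = 2: 2^63 ≡ 1 — hits 1, so not a primitive root.
g = 3: 3^63 ≡ 126; 3^42 ≡ 107; 3^18 ≡ 4 — none is 1, so 3 is a primitive root.
The smallest primitive root modulo 127 is 3.

3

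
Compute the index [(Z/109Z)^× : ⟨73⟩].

4

ord(73) | φ(109) = 109 − 1 = 108 = 2^2 · 3^3.
Divisors of 108: 1, 2, 3, 4, 6, 9, 12, 18, 27, 36, 54, 108.
Evaluate successive powers at the divisors of 108:
73^1 ≡ 73 (mod 109)
73^2 ≡ 97 (mod 109)
73^3 ≡ 105 (mod 109)
73^4 ≡ 35 (mod 109)
73^6 ≡ 16 (mod 109)
73^9 ≡ 45 (mod 109)
73^12 ≡ 38 (mod 109)
73^18 ≡ 63 (mod 109)
73^27 ≡ 1 (mod 109) ✓
The order of 73 is 27, so the subgroup it generates has 27 elements.
Index = |(Z/109Z)^×| / |⟨73⟩| = 108 / 27 = 4.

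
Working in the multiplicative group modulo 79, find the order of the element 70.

78

The order of 70 must divide φ(79) = 79 − 1 = 78 = 2 · 3 · 13.
Divisors of 78: 1, 2, 3, 6, 13, 26, 39, 78.
Test each divisor d:
70^1 ≡ 70 (mod 79)
70^2 ≡ 2 (mod 79)
70^3 ≡ 61 (mod 79)
70^6 ≡ 8 (mod 79)
70^13 ≡ 56 (mod 79)
70^26 ≡ 55 (mod 79)
70^39 ≡ 78 (mod 79)
70^78 ≡ 1 (mod 79) ✓
The smallest such exponent is 78, so the order of 70 is 78.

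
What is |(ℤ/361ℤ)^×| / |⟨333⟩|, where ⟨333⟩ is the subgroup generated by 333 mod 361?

19

By Lagrange's theorem, ord_361(333) divides φ(361) = φ(19^2) = 19·(19−1) = 342 = 2 · 3^2 · 19.
Divisors of 342: 1, 2, 3, 6, 9, 18, 19, 38, 57, 114, 171, 342.
Evaluate successive powers at the divisors of 342:
333^1 ≡ 333 (mod 361)
333^2 ≡ 62 (mod 361)
333^3 ≡ 69 (mod 361)
333^6 ≡ 68 (mod 361)
333^9 ≡ 360 (mod 361)
333^18 ≡ 1 (mod 361) ✓
So ord_361(333) = 18, hence |⟨333⟩| = 18.
[(Z/361Z)^× : ⟨333⟩] = 342/18 = 19.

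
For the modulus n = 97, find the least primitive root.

φ(97) = 97 − 1 = 96 = 2^5 · 3.
Test candidates g = 2, 3, … against the prime factors q ∈ {2, 3} of φ(97): g is a generator iff g^(96/q) ≢ 1 for every such q.
g = 2: 2^48 ≡ 1 — hits 1, so not a primitive root.
g = 3: 3^48 ≡ 1 — hits 1, so not a primitive root.
g = 4: 4^48 ≡ 1 — hits 1, so not a primitive root.
g = 5: 5^48 ≡ 96; 5^32 ≡ 35 — none is 1, so 5 is a primitive root.
Hence the least primitive root of 97 is 5.

5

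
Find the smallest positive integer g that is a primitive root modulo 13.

2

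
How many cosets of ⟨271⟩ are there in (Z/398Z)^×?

2

ord(271) | φ(398) = φ(2)·φ(199) = 1·198 = 198 = 2 · 3^2 · 11.
Divisors of 198: 1, 2, 3, 6, 9, 11, 18, 22, 33, 66, 99, 198.
Compute 271^d (mod 398) for the divisors d until we hit 1:
271^1 ≡ 271 (mod 398)
271^2 ≡ 209 (mod 398)
271^3 ≡ 123 (mod 398)
271^6 ≡ 5 (mod 398)
271^9 ≡ 217 (mod 398)
271^11 ≡ 379 (mod 398)
271^18 ≡ 125 (mod 398)
271^22 ≡ 361 (mod 398)
271^33 ≡ 305 (mod 398)
271^66 ≡ 291 (mod 398)
271^99 ≡ 1 (mod 398) ✓
So ord_398(271) = 99, hence |⟨271⟩| = 99.
[(Z/398Z)^× : ⟨271⟩] = 198/99 = 2.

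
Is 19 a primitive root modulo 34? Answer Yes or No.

φ(34) = φ(2)·φ(17) = 1·16 = 16 = 2^4.
Test 19^(16/q) mod 34 for each prime factor q of 16:
19^8 ≡ 1 (mod 34)  [q = 2: ≡ 1 ✗]
The check at q = 2 fails, so 19 generates a proper subgroup.

No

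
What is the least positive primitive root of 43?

3

φ(43) = 43 − 1 = 42 = 2 · 3 · 7.
Test candidates g = 2, 3, … against the prime factors q ∈ {2, 3, 7} of φ(43): g is a generator iff g^(42/q) ≢ 1 for every such q.
g = 2: 2^21 ≡ 42; 2^14 ≡ 1 — hits 1, so not a primitive root.
g = 3: 3^21 ≡ 42; 3^14 ≡ 36; 3^6 ≡ 41 — none is 1, so 3 is a primitive root.
So 3 is the smallest generator of (Z/43Z)^×.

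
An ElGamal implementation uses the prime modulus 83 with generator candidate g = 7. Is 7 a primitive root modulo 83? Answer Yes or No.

φ(83) = 83 − 1 = 82 = 2 · 41.
An element g generates (Z/83Z)^× iff g^(82/q) ≢ 1 (mod 83) for each prime q ∈ {2, 41}.
7^41 ≡ 1 (mod 83)  [q = 2: ≡ 1 ✗]
7^2 ≡ 49 (mod 83)  [q = 41: ≢ 1 ✓]
The check at q = 2 fails, so 7 generates a proper subgroup.

No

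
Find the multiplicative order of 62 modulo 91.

6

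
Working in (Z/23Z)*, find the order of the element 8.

The order of 8 must divide φ(23) = 23 − 1 = 22 = 2 · 11.
Divisors of 22: 1, 2, 11, 22.
Evaluate successive powers at the divisors of 22:
8^1 ≡ 8 (mod 23)
8^2 ≡ 18 (mod 23)
8^11 ≡ 1 (mod 23) ✓
Hence ord(8) = 11.

11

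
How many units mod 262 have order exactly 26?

12

φ(262) = φ(2)·φ(131) = 1·130 = 130 = 2 · 5 · 13.
(Z/262Z)^× is cyclic (|G| = 130); a cyclic group of order m has exactly φ(d) elements of each order d | m, and none otherwise.
26 = 2 · 13 divides 130, and φ(26) = 12.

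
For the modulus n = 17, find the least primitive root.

φ(17) = 17 − 1 = 16 = 2^4.
Test candidates g = 2, 3, … against the prime factors q ∈ {2} of φ(17): g is a generator iff g^(16/q) ≢ 1 for every such q.
g = 2: 2^8 ≡ 1 — hits 1, so not a primitive root.
g = 3: 3^8 ≡ 16 — none is 1, so 3 is a primitive root.
Hence the least primitive root of 17 is 3.

3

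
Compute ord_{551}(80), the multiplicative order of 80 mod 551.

126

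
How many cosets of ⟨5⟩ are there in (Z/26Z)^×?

ord(5) | φ(26) = φ(2)·φ(13) = 1·12 = 12 = 2^2 · 3.
Divisors of 12: 1, 2, 3, 4, 6, 12.
Test each divisor d:
5^1 ≡ 5 (mod 26)
5^2 ≡ 25 (mod 26)
5^3 ≡ 21 (mod 26)
5^4 ≡ 1 (mod 26) ✓
The order of 5 is 4, so the subgroup it generates has 4 elements.
Index = |(Z/26Z)^×| / |⟨5⟩| = 12 / 4 = 3.

3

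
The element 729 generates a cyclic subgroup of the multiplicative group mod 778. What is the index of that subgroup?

2

ord(729) | φ(778) = φ(2)·φ(389) = 1·388 = 388 = 2^2 · 97.
Divisors of 388: 1, 2, 4, 97, 194, 388.
Check 729^d mod 778 for each divisor in increasing order:
729^1 ≡ 729
729^2 ≡ 67
729^4 ≡ 599
729^97 ≡ 777
729^194 ≡ 1
Thus |⟨729⟩| = ord(729) = 194.
The index is φ(778) / ord(729) = 388 / 194 = 2.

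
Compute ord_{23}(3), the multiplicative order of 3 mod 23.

11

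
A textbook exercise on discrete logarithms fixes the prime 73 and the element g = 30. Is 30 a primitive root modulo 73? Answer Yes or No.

No

φ(73) = 73 − 1 = 72 = 2^3 · 3^2.
An element g generates (Z/73Z)^× iff g^(72/q) ≢ 1 (mod 73) for each prime q ∈ {2, 3}.
30^36 ≡ 72 (mod 73)  [q = 2: ≢ 1 ✓]
30^24 ≡ 1 (mod 73)  [q = 3: ≡ 1 ✗]
The check at q = 3 fails, so 30 generates a proper subgroup.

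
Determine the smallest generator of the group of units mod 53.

2

φ(53) = 53 − 1 = 52 = 2^2 · 13.
Test candidates g = 2, 3, … against the prime factors q ∈ {2, 13} of φ(53): g is a generator iff g^(52/q) ≢ 1 for every such q.
g = 2: 2^26 ≡ 52; 2^4 ≡ 16 — none is 1, so 2 is a primitive root.
Hence the least primitive root of 53 is 2.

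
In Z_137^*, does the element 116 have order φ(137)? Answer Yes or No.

Yes

φ(137) = 137 − 1 = 136 = 2^3 · 17.
It suffices to check that the order of 116 is not a proper divisor of 136: compute 116^(136/q) for q ∈ {2, 17}.
116^68 ≡ 136 (mod 137)  [q = 2: ≢ 1 ✓]
116^8 ≡ 56 (mod 137)  [q = 17: ≢ 1 ✓]
All checks pass, so 116 has order 136 and is a primitive root modulo 137.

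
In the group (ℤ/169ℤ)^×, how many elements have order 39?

φ(169) = φ(13^2) = 13·(13−1) = 156 = 2^2 · 3 · 13.
(Z/169Z)^× is cyclic (|G| = 156); a cyclic group of order m has exactly φ(d) elements of each order d | m, and none otherwise.
39 = 3 · 13 divides 156, and φ(39) = 24.

24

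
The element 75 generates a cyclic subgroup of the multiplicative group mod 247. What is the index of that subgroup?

36

The order of 75 must divide φ(247) = φ(13·19) = (13−1)·(19−1) = 12·18 = 216 = 2^3 · 3^3.
Divisors of 216: 1, 2, 3, 4, 6, 8, 9, 12, 18, 24, 27, 36, 54, 72, 108, 216.
Compute 75^d (mod 247) for the divisors d until we hit 1:
75^1 ≡ 75 (mod 247)
75^2 ≡ 191 (mod 247)
75^3 ≡ 246 (mod 247)
75^4 ≡ 172 (mod 247)
75^6 ≡ 1 (mod 247) ✓
So ord_247(75) = 6, hence |⟨75⟩| = 6.
Index = |(Z/247Z)^×| / |⟨75⟩| = 216 / 6 = 36.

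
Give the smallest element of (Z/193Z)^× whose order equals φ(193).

5

φ(193) = 193 − 1 = 192 = 2^6 · 3.
g is a primitive root iff g^(192/q) ≢ 1 (mod 193) for each prime q ∈ {2, 3}.
g = 2: 2^96 ≡ 1 — hits 1, so not a primitive root.
g = 3: 3^96 ≡ 1 — hits 1, so not a primitive root.
g = 4: 4^96 ≡ 1 — hits 1, so not a primitive root.
g = 5: 5^96 ≡ 192; 5^64 ≡ 84 — none is 1, so 5 is a primitive root.
The smallest primitive root modulo 193 is 5.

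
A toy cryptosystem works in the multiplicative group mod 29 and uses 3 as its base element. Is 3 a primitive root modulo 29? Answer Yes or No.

Yes

φ(29) = 29 − 1 = 28 = 2^2 · 7.
An element g generates (Z/29Z)^× iff g^(28/q) ≢ 1 (mod 29) for each prime q ∈ {2, 7}.
3^14 ≡ 28 (mod 29)  [q = 2: ≢ 1 ✓]
3^4 ≡ 23 (mod 29)  [q = 7: ≢ 1 ✓]
Every test exponent gives a nontrivial residue, hence 3 generates the full group.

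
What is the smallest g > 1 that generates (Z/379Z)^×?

2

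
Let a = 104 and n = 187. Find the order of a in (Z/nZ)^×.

40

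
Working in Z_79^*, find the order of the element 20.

39

The order of 20 must divide φ(79) = 79 − 1 = 78 = 2 · 3 · 13.
Divisors of 78: 1, 2, 3, 6, 13, 26, 39, 78.
Check 20^d mod 79 for each divisor in increasing order:
20^1 ≡ 20 (mod 79)
20^2 ≡ 5 (mod 79)
20^3 ≡ 21 (mod 79)
20^6 ≡ 46 (mod 79)
20^13 ≡ 55 (mod 79)
20^26 ≡ 23 (mod 79)
20^39 ≡ 1 (mod 79) ✓
Therefore the multiplicative order of 20 modulo 79 is 39.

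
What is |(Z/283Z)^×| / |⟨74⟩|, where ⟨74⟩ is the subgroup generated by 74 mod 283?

2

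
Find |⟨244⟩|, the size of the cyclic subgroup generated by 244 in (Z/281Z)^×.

56

Since 244 ∈ (Z/281Z)^×, its order divides φ(281) = 281 − 1 = 280 = 2^3 · 5 · 7.
Divisors of 280: 1, 2, 4, 5, 7, 8, 10, 14, 20, 28, 35, 40, 56, 70, 140, 280.
Compute 244^d (mod 281) for the divisors d until we hit 1:
244^1 ≡ 244 (mod 281)
244^2 ≡ 245 (mod 281)
244^4 ≡ 172 (mod 281)
244^5 ≡ 99 (mod 281)
244^7 ≡ 89 (mod 281)
244^8 ≡ 79 (mod 281)
244^10 ≡ 247 (mod 281)
244^14 ≡ 53 (mod 281)
244^20 ≡ 32 (mod 281)
244^28 ≡ 280 (mod 281)
244^35 ≡ 192 (mod 281)
244^40 ≡ 181 (mod 281)
244^56 ≡ 1 (mod 281) ✓
The smallest such exponent is 56, so the order of 244 is 56.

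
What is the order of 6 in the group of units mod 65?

By Lagrange's theorem, ord_65(6) divides φ(65) = φ(5·13) = (5−1)·(13−1) = 4·12 = 48 = 2^4 · 3.
Divisors of 48: 1, 2, 3, 4, 6, 8, 12, 16, 24, 48.
Evaluate successive powers at the divisors of 48:
6^1 ≡ 6 (mod 65)
6^2 ≡ 36 (mod 65)
6^3 ≡ 21 (mod 65)
6^4 ≡ 61 (mod 65)
6^6 ≡ 51 (mod 65)
6^8 ≡ 16 (mod 65)
6^12 ≡ 1 (mod 65) ✓
Therefore the multiplicative order of 6 modulo 65 is 12.

12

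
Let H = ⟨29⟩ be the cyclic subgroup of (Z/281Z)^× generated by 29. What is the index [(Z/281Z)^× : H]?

4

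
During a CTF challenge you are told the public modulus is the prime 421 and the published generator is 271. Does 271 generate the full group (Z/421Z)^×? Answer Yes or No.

Yes

φ(421) = 421 − 1 = 420 = 2^2 · 3 · 5 · 7.
It suffices to check that the order of 271 is not a proper divisor of 420: compute 271^(420/q) for q ∈ {2, 3, 5, 7}.
271^210 ≡ 420 (mod 421)  [q = 2: ≢ 1 ✓]
271^140 ≡ 400 (mod 421)  [q = 3: ≢ 1 ✓]
271^84 ≡ 279 (mod 421)  [q = 5: ≢ 1 ✓]
271^60 ≡ 75 (mod 421)  [q = 7: ≢ 1 ✓]
None equal 1, so ord_421(271) = 420: 271 is a primitive root.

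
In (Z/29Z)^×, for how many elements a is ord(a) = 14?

φ(29) = 29 − 1 = 28 = 2^2 · 7.
In a cyclic group of order 28, there are φ(d) elements of order d for each divisor d of 28, and zero for non-divisors.
14 = 2 · 7 divides 28, and φ(14) = 6.

6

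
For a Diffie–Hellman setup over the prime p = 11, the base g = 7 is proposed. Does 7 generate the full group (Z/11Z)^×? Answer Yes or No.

Yes

φ(11) = 11 − 1 = 10 = 2 · 5.
Test 7^(10/q) mod 11 for each prime factor q of 10:
7^5 ≡ 10 (mod 11)  [q = 2: ≢ 1 ✓]
7^2 ≡ 5 (mod 11)  [q = 5: ≢ 1 ✓]
None equal 1, so ord_11(7) = 10: 7 is a primitive root.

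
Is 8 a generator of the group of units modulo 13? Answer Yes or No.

No

φ(13) = 13 − 1 = 12 = 2^2 · 3.
Test 8^(12/q) mod 13 for each prime factor q of 12:
8^6 ≡ 12 (mod 13)  [q = 2: ≢ 1 ✓]
8^4 ≡ 1 (mod 13)  [q = 3: ≡ 1 ✗]
Since 8^4 ≡ 1, the order of 8 divides 4 < 12, so 8 is not a primitive root.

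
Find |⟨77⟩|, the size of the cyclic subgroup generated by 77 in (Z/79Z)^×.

78

Since 77 ∈ (Z/79Z)^×, its order divides φ(79) = 79 − 1 = 78 = 2 · 3 · 13.
Divisors of 78: 1, 2, 3, 6, 13, 26, 39, 78.
Evaluate successive powers at the divisors of 78:
77^1 ≡ 77
77^2 ≡ 4
77^3 ≡ 71
77^6 ≡ 64
77^13 ≡ 24
77^26 ≡ 23
77^39 ≡ 78
77^78 ≡ 1
Therefore the multiplicative order of 77 modulo 79 is 78.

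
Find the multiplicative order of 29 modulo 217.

ord(29) | φ(217) = φ(7·31) = (7−1)·(31−1) = 6·30 = 180 = 2^2 · 3^2 · 5.
Divisors of 180: 1, 2, 3, 4, 5, 6, 9, 10, 12, 15, 18, 20, 30, 36, 45, 60, 90, 180.
Evaluate successive powers at the divisors of 180:
29^1 ≡ 29 (mod 217)
29^2 ≡ 190 (mod 217)
29^3 ≡ 85 (mod 217)
29^4 ≡ 78 (mod 217)
29^5 ≡ 92 (mod 217)
29^6 ≡ 64 (mod 217)
29^9 ≡ 15 (mod 217)
29^10 ≡ 1 (mod 217) ✓
Therefore the multiplicative order of 29 modulo 217 is 10.

10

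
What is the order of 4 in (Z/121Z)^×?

ord(4) | φ(121) = φ(11^2) = 11·(11−1) = 110 = 2 · 5 · 11.
Divisors of 110: 1, 2, 5, 10, 11, 22, 55, 110.
Test each divisor d:
4^1 ≡ 4 (mod 121)
4^2 ≡ 16 (mod 121)
4^5 ≡ 56 (mod 121)
4^10 ≡ 111 (mod 121)
4^11 ≡ 81 (mod 121)
4^22 ≡ 27 (mod 121)
4^55 ≡ 1 (mod 121) ✓
So ord_121(4) = 55.

55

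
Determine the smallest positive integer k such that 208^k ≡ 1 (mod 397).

Since 208 ∈ (Z/397Z)^×, its order divides φ(397) = 397 − 1 = 396 = 2^2 · 3^2 · 11.
Divisors of 396: 1, 2, 3, 4, 6, 9, 11, 12, 18, 22, 33, 36, 44, 66, 99, 132, 198, 396.
Compute 208^d (mod 397) for the divisors d until we hit 1:
208^1 ≡ 208 (mod 397)
208^2 ≡ 388 (mod 397)
208^3 ≡ 113 (mod 397)
208^4 ≡ 81 (mod 397)
208^6 ≡ 65 (mod 397)
208^9 ≡ 199 (mod 397)
208^11 ≡ 194 (mod 397)
208^12 ≡ 255 (mod 397)
208^18 ≡ 298 (mod 397)
208^22 ≡ 318 (mod 397)
208^33 ≡ 157 (mod 397)
208^36 ≡ 273 (mod 397)
208^44 ≡ 286 (mod 397)
208^66 ≡ 35 (mod 397)
208^99 ≡ 334 (mod 397)
208^132 ≡ 34 (mod 397)
208^198 ≡ 396 (mod 397)
208^396 ≡ 1 (mod 397) ✓
So ord_397(208) = 396.

396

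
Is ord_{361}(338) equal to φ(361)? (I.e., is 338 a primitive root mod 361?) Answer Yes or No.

Yes

φ(361) = φ(19^2) = 19·(19−1) = 342 = 2 · 3^2 · 19.
Test 338^(342/q) mod 361 for each prime factor q of 342:
338^171 ≡ 360 (mod 361)  [q = 2: ≢ 1 ✓]
338^114 ≡ 68 (mod 361)  [q = 3: ≢ 1 ✓]
338^18 ≡ 20 (mod 361)  [q = 19: ≢ 1 ✓]
All checks pass, so 338 has order 342 and is a primitive root modulo 361.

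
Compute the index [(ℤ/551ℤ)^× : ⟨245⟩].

4

The order of 245 must divide φ(551) = φ(19·29) = (19−1)·(29−1) = 18·28 = 504 = 2^3 · 3^2 · 7.
Divisors of 504: 1, 2, 3, 4, 6, 7, 8, 9, 12, 14, 18, 21, 24, 28, 36, 42, 56, 63, 72, 84, 126, 168, 252, 504.
Compute 245^d (mod 551) for the divisors d until we hit 1:
245^1 ≡ 245
245^2 ≡ 517
245^3 ≡ 486
245^4 ≡ 54
245^6 ≡ 368
245^7 ≡ 347
245^8 ≡ 161
245^9 ≡ 324
245^12 ≡ 429
245^14 ≡ 291
245^18 ≡ 286
245^21 ≡ 144
245^24 ≡ 7
245^28 ≡ 378
245^36 ≡ 248
245^42 ≡ 349
245^56 ≡ 175
245^63 ≡ 115
245^72 ≡ 343
245^84 ≡ 30
245^126 ≡ 1
The order of 245 is 126, so the subgroup it generates has 126 elements.
The index is φ(551) / ord(245) = 504 / 126 = 4.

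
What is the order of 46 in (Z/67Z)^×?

By Lagrange's theorem, ord_67(46) divides φ(67) = 67 − 1 = 66 = 2 · 3 · 11.
Divisors of 66: 1, 2, 3, 6, 11, 22, 33, 66.
Evaluate successive powers at the divisors of 66:
46^1 ≡ 46 (mod 67)
46^2 ≡ 39 (mod 67)
46^3 ≡ 52 (mod 67)
46^6 ≡ 24 (mod 67)
46^11 ≡ 30 (mod 67)
46^22 ≡ 29 (mod 67)
46^33 ≡ 66 (mod 67)
46^66 ≡ 1 (mod 67) ✓
Therefore the multiplicative order of 46 modulo 67 is 66.

66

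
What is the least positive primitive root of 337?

φ(337) = 337 − 1 = 336 = 2^4 · 3 · 7.
Test candidates g = 2, 3, … against the prime factors q ∈ {2, 3, 7} of φ(337): g is a generator iff g^(336/q) ≢ 1 for every such q.
g = 2: 2^168 ≡ 1 — hits 1, so not a primitive root.
g = 3: 3^168 ≡ 1 — hits 1, so not a primitive root.
g = 4: 4^168 ≡ 1 — hits 1, so not a primitive root.
g = 5: 5^168 ≡ 336; 5^112 ≡ 1 — hits 1, so not a primitive root.
g = 6: 6^168 ≡ 1 — hits 1, so not a primitive root.
g = 7: 7^168 ≡ 1 — hits 1, so not a primitive root.
g = 8: 8^168 ≡ 1 — hits 1, so not a primitive root.
g = 9: 9^168 ≡ 1 — hits 1, so not a primitive root.
g = 10: 10^168 ≡ 336; 10^112 ≡ 128; 10^48 ≡ 175 — none is 1, so 10 is a primitive root.
The smallest primitive root modulo 337 is 10.

10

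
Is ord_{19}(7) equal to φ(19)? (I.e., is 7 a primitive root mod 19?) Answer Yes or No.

φ(19) = 19 − 1 = 18 = 2 · 3^2.
7 is a primitive root mod 19 iff 7^(φ(19)/q) ≢ 1 for every prime q | φ(19), i.e. q ∈ {2, 3}.
7^9 ≡ 1 (mod 19)  [q = 2: ≡ 1 ✗]
7^6 ≡ 1 (mod 19)  [q = 3: ≡ 1 ✗]
7^9 ≡ 1 shows ord(7) | 9, strictly less than φ(19); not a primitive root.

No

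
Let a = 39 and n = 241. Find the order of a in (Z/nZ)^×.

240

By Lagrange's theorem, ord_241(39) divides φ(241) = 241 − 1 = 240 = 2^4 · 3 · 5.
Divisors of 240: 1, 2, 3, 4, 5, 6, 8, 10, 12, 15, 16, 20, 24, 30, 40, 48, 60, 80, 120, 240.
Test each divisor d:
39^1 ≡ 39 (mod 241)
39^2 ≡ 75 (mod 241)
39^3 ≡ 33 (mod 241)
39^4 ≡ 82 (mod 241)
39^5 ≡ 65 (mod 241)
39^6 ≡ 125 (mod 241)
39^8 ≡ 217 (mod 241)
39^10 ≡ 128 (mod 241)
39^12 ≡ 201 (mod 241)
39^15 ≡ 126 (mod 241)
39^16 ≡ 94 (mod 241)
39^20 ≡ 237 (mod 241)
39^24 ≡ 154 (mod 241)
39^30 ≡ 211 (mod 241)
39^40 ≡ 16 (mod 241)
39^48 ≡ 98 (mod 241)
39^60 ≡ 177 (mod 241)
39^80 ≡ 15 (mod 241)
39^120 ≡ 240 (mod 241)
39^240 ≡ 1 (mod 241) ✓
Hence ord(39) = 240.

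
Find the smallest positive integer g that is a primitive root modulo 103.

5

φ(103) = 103 − 1 = 102 = 2 · 3 · 17.
Test candidates g = 2, 3, … against the prime factors q ∈ {2, 3, 17} of φ(103): g is a generator iff g^(102/q) ≢ 1 for every such q.
g = 2: 2^51 ≡ 1 — hits 1, so not a primitive root.
g = 3: 3^51 ≡ 102; 3^34 ≡ 1 — hits 1, so not a primitive root.
g = 4: 4^51 ≡ 1 — hits 1, so not a primitive root.
g = 5: 5^51 ≡ 102; 5^34 ≡ 56; 5^6 ≡ 72 — none is 1, so 5 is a primitive root.
The smallest primitive root modulo 103 is 5.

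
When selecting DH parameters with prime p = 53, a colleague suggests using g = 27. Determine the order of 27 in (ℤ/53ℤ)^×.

Since 27 ∈ (Z/53Z)^×, its order divides φ(53) = 53 − 1 = 52 = 2^2 · 13.
Divisors of 52: 1, 2, 4, 13, 26, 52.
Check 27^d mod 53 for each divisor in increasing order:
27^1 ≡ 27 (mod 53)
27^2 ≡ 40 (mod 53)
27^4 ≡ 10 (mod 53)
27^13 ≡ 23 (mod 53)
27^26 ≡ 52 (mod 53)
27^52 ≡ 1 (mod 53) ✓
So ord_53(27) = 52.

52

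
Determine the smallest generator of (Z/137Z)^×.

3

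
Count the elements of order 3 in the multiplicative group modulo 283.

2

φ(283) = 283 − 1 = 282 = 2 · 3 · 47.
In a cyclic group of order 282, there are φ(d) elements of order d for each divisor d of 282, and zero for non-divisors.
3 | 282, and φ(3) = 3 − 1 = 2.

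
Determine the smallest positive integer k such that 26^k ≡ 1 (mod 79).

By Lagrange's theorem, ord_79(26) divides φ(79) = 79 − 1 = 78 = 2 · 3 · 13.
Divisors of 78: 1, 2, 3, 6, 13, 26, 39, 78.
Evaluate successive powers at the divisors of 78:
26^1 ≡ 26
26^2 ≡ 44
26^3 ≡ 38
26^6 ≡ 22
26^13 ≡ 23
26^26 ≡ 55
26^39 ≡ 1
Hence ord(26) = 39.

39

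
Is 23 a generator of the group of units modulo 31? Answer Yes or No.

No

φ(31) = 31 − 1 = 30 = 2 · 3 · 5.
Test 23^(30/q) mod 31 for each prime factor q of 30:
23^15 ≡ 30 (mod 31)  [q = 2: ≢ 1 ✓]
23^10 ≡ 1 (mod 31)  [q = 3: ≡ 1 ✗]
23^6 ≡ 8 (mod 31)  [q = 5: ≢ 1 ✓]
Since 23^10 ≡ 1, the order of 23 divides 10 < 30, so 23 is not a primitive root.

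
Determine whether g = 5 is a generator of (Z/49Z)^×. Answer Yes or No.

Yes

φ(49) = φ(7^2) = 7·(7−1) = 42 = 2 · 3 · 7.
Test 5^(42/q) mod 49 for each prime factor q of 42:
5^21 ≡ 48 (mod 49)  [q = 2: ≢ 1 ✓]
5^14 ≡ 18 (mod 49)  [q = 3: ≢ 1 ✓]
5^6 ≡ 43 (mod 49)  [q = 7: ≢ 1 ✓]
None equal 1, so ord_49(5) = 42: 5 is a primitive root.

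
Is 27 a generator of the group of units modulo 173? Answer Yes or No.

Yes

φ(173) = 173 − 1 = 172 = 2^2 · 43.
27 is a primitive root mod 173 iff 27^(φ(173)/q) ≢ 1 for every prime q | φ(173), i.e. q ∈ {2, 43}.
27^86 ≡ 172 (mod 173)  [q = 2: ≢ 1 ✓]
27^4 ≡ 158 (mod 173)  [q = 43: ≢ 1 ✓]
All checks pass, so 27 has order 172 and is a primitive root modulo 173.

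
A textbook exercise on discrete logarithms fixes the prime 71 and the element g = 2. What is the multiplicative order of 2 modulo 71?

35

Since 2 ∈ (Z/71Z)^×, its order divides φ(71) = 71 − 1 = 70 = 2 · 5 · 7.
Divisors of 70: 1, 2, 5, 7, 10, 14, 35, 70.
Check 2^d mod 71 for each divisor in increasing order:
2^1 ≡ 2
2^2 ≡ 4
2^5 ≡ 32
2^7 ≡ 57
2^10 ≡ 30
2^14 ≡ 54
2^35 ≡ 1
So ord_71(2) = 35.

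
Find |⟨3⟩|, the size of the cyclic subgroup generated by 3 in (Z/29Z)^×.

28

ord(3) | φ(29) = 29 − 1 = 28 = 2^2 · 7.
Divisors of 28: 1, 2, 4, 7, 14, 28.
Compute 3^d (mod 29) for the divisors d until we hit 1:
3^1 ≡ 3 (mod 29)
3^2 ≡ 9 (mod 29)
3^4 ≡ 23 (mod 29)
3^7 ≡ 12 (mod 29)
3^14 ≡ 28 (mod 29)
3^28 ≡ 1 (mod 29) ✓
So ord_29(3) = 28.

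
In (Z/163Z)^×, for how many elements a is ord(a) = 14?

0

φ(163) = 163 − 1 = 162 = 2 · 3^4.
(Z/163Z)^× is cyclic (|G| = 162); a cyclic group of order m has exactly φ(d) elements of each order d | m, and none otherwise.
Since 14 ∤ 162, the count is 0.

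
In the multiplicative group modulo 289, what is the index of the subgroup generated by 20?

1

The order of 20 must divide φ(289) = φ(17^2) = 17·(17−1) = 272 = 2^4 · 17.
Divisors of 272: 1, 2, 4, 8, 16, 17, 34, 68, 136, 272.
Evaluate successive powers at the divisors of 272:
20^1 ≡ 20
20^2 ≡ 111
20^4 ≡ 183
20^8 ≡ 254
20^16 ≡ 69
20^17 ≡ 224
20^34 ≡ 179
20^68 ≡ 251
20^136 ≡ 288
20^272 ≡ 1
So ord_289(20) = 272, hence |⟨20⟩| = 272.
The index is φ(289) / ord(20) = 272 / 272 = 1.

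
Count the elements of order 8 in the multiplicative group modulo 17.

4

φ(17) = 17 − 1 = 16 = 2^4.
Since (Z/17Z)^× is cyclic of order 16, the number of elements of order d is φ(d) when d | 16 and 0 otherwise.
8 = 2^3 divides 16, and φ(8) = 4.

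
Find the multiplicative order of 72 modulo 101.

100

ord(72) | φ(101) = 101 − 1 = 100 = 2^2 · 5^2.
Divisors of 100: 1, 2, 4, 5, 10, 20, 25, 50, 100.
Compute 72^d (mod 101) for the divisors d until we hit 1:
72^1 ≡ 72
72^2 ≡ 33
72^4 ≡ 79
72^5 ≡ 32
72^10 ≡ 14
72^20 ≡ 95
72^25 ≡ 10
72^50 ≡ 100
72^100 ≡ 1
The smallest such exponent is 100, so the order of 72 is 100.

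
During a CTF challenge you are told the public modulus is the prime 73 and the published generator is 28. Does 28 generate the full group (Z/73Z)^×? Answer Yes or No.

Yes

φ(73) = 73 − 1 = 72 = 2^3 · 3^2.
Test 28^(72/q) mod 73 for each prime factor q of 72:
28^36 ≡ 72 (mod 73)  [q = 2: ≢ 1 ✓]
28^24 ≡ 8 (mod 73)  [q = 3: ≢ 1 ✓]
All checks pass, so 28 has order 72 and is a primitive root modulo 73.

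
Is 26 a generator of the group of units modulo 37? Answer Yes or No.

φ(37) = 37 − 1 = 36 = 2^2 · 3^2.
Test 26^(36/q) mod 37 for each prime factor q of 36:
26^18 ≡ 1 (mod 37)  [q = 2: ≡ 1 ✗]
26^12 ≡ 1 (mod 37)  [q = 3: ≡ 1 ✗]
Since 26^18 ≡ 1, the order of 26 divides 18 < 36, so 26 is not a primitive root.

No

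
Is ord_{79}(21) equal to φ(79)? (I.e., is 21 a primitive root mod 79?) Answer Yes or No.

φ(79) = 79 − 1 = 78 = 2 · 3 · 13.
An element g generates (Z/79Z)^× iff g^(78/q) ≢ 1 (mod 79) for each prime q ∈ {2, 3, 13}.
21^39 ≡ 1 (mod 79)  [q = 2: ≡ 1 ✗]
21^26 ≡ 1 (mod 79)  [q = 3: ≡ 1 ✗]
21^6 ≡ 8 (mod 79)  [q = 13: ≢ 1 ✓]
Since 21^39 ≡ 1, the order of 21 divides 39 < 78, so 21 is not a primitive root.

No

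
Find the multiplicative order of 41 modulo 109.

12

ord(41) | φ(109) = 109 − 1 = 108 = 2^2 · 3^3.
Divisors of 108: 1, 2, 3, 4, 6, 9, 12, 18, 27, 36, 54, 108.
Evaluate successive powers at the divisors of 108:
41^1 ≡ 41 (mod 109)
41^2 ≡ 46 (mod 109)
41^3 ≡ 33 (mod 109)
41^4 ≡ 45 (mod 109)
41^6 ≡ 108 (mod 109)
41^9 ≡ 76 (mod 109)
41^12 ≡ 1 (mod 109) ✓
Therefore the multiplicative order of 41 modulo 109 is 12.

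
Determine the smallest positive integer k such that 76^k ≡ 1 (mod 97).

ord(76) | φ(97) = 97 − 1 = 96 = 2^5 · 3.
Divisors of 96: 1, 2, 3, 4, 6, 8, 12, 16, 24, 32, 48, 96.
Evaluate successive powers at the divisors of 96:
76^1 ≡ 76 (mod 97)
76^2 ≡ 53 (mod 97)
76^3 ≡ 51 (mod 97)
76^4 ≡ 93 (mod 97)
76^6 ≡ 79 (mod 97)
76^8 ≡ 16 (mod 97)
76^12 ≡ 33 (mod 97)
76^16 ≡ 62 (mod 97)
76^24 ≡ 22 (mod 97)
76^32 ≡ 61 (mod 97)
76^48 ≡ 96 (mod 97)
76^96 ≡ 1 (mod 97) ✓
Therefore the multiplicative order of 76 modulo 97 is 96.

96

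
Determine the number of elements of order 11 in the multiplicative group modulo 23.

10

φ(23) = 23 − 1 = 22 = 2 · 11.
In a cyclic group of order 22, there are φ(d) elements of order d for each divisor d of 22, and zero for non-divisors.
11 | 22, and φ(11) = 11 − 1 = 10.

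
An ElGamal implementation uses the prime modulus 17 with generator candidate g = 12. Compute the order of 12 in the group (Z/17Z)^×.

16

The order of 12 must divide φ(17) = 17 − 1 = 16 = 2^4.
Divisors of 16: 1, 2, 4, 8, 16.
Compute 12^d (mod 17) for the divisors d until we hit 1:
12^1 ≡ 12 (mod 17)
12^2 ≡ 8 (mod 17)
12^4 ≡ 13 (mod 17)
12^8 ≡ 16 (mod 17)
12^16 ≡ 1 (mod 17) ✓
So ord_17(12) = 16.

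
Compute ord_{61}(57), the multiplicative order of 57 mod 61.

By Lagrange's theorem, ord_61(57) divides φ(61) = 61 − 1 = 60 = 2^2 · 3 · 5.
Divisors of 60: 1, 2, 3, 4, 5, 6, 10, 12, 15, 20, 30, 60.
Evaluate successive powers at the divisors of 60:
57^1 ≡ 57
57^2 ≡ 16
57^3 ≡ 58
57^4 ≡ 12
57^5 ≡ 13
57^6 ≡ 9
57^10 ≡ 47
57^12 ≡ 20
57^15 ≡ 1
Hence ord(57) = 15.

15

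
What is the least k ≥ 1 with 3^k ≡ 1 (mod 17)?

By Lagrange's theorem, ord_17(3) divides φ(17) = 17 − 1 = 16 = 2^4.
Divisors of 16: 1, 2, 4, 8, 16.
Test each divisor d:
3^1 ≡ 3 (mod 17)
3^2 ≡ 9 (mod 17)
3^4 ≡ 13 (mod 17)
3^8 ≡ 16 (mod 17)
3^16 ≡ 1 (mod 17) ✓
Therefore the multiplicative order of 3 modulo 17 is 16.

16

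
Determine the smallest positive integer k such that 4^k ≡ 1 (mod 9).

Since 4 ∈ (Z/9Z)^×, its order divides φ(9) = φ(3^2) = 3·(3−1) = 6 = 2 · 3.
Divisors of 6: 1, 2, 3, 6.
Check 4^d mod 9 for each divisor in increasing order:
4^1 ≡ 4
4^2 ≡ 7
4^3 ≡ 1
Therefore the multiplicative order of 4 modulo 9 is 3.

3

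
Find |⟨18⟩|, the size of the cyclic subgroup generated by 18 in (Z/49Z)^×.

3

Since 18 ∈ (Z/49Z)^×, its order divides φ(49) = φ(7^2) = 7·(7−1) = 42 = 2 · 3 · 7.
Divisors of 42: 1, 2, 3, 6, 7, 14, 21, 42.
Evaluate successive powers at the divisors of 42:
18^1 ≡ 18 (mod 49)
18^2 ≡ 30 (mod 49)
18^3 ≡ 1 (mod 49) ✓
So ord_49(18) = 3.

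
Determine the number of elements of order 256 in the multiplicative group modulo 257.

128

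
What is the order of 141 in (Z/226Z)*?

7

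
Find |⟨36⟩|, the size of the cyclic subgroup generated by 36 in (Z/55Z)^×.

The order of 36 must divide φ(55) = φ(5·11) = (5−1)·(11−1) = 4·10 = 40 = 2^3 · 5.
Divisors of 40: 1, 2, 4, 5, 8, 10, 20, 40.
Test each divisor d:
36^1 ≡ 36 (mod 55)
36^2 ≡ 31 (mod 55)
36^4 ≡ 26 (mod 55)
36^5 ≡ 1 (mod 55) ✓
Therefore the multiplicative order of 36 modulo 55 is 5.

5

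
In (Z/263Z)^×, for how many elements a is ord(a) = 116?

0

φ(263) = 263 − 1 = 262 = 2 · 131.
In a cyclic group of order 262, there are φ(d) elements of order d for each divisor d of 262, and zero for non-divisors.
Since 116 ∤ 262, the count is 0.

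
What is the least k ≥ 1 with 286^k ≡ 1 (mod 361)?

19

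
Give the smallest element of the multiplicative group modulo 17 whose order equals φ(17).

3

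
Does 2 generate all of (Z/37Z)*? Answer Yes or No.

Yes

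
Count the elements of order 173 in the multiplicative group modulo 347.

172

φ(347) = 347 − 1 = 346 = 2 · 173.
In a cyclic group of order 346, there are φ(d) elements of order d for each divisor d of 346, and zero for non-divisors.
173 | 346, and φ(173) = 173 − 1 = 172.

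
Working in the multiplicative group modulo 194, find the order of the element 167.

16

By Lagrange's theorem, ord_194(167) divides φ(194) = φ(2)·φ(97) = 1·96 = 96 = 2^5 · 3.
Divisors of 96: 1, 2, 3, 4, 6, 8, 12, 16, 24, 32, 48, 96.
Compute 167^d (mod 194) for the divisors d until we hit 1:
167^1 ≡ 167 (mod 194)
167^2 ≡ 147 (mod 194)
167^3 ≡ 105 (mod 194)
167^4 ≡ 75 (mod 194)
167^6 ≡ 161 (mod 194)
167^8 ≡ 193 (mod 194)
167^12 ≡ 119 (mod 194)
167^16 ≡ 1 (mod 194) ✓
Hence ord(167) = 16.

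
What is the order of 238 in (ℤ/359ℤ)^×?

358

The order of 238 must divide φ(359) = 359 − 1 = 358 = 2 · 179.
Divisors of 358: 1, 2, 179, 358.
Evaluate successive powers at the divisors of 358:
238^1 ≡ 238 (mod 359)
238^2 ≡ 281 (mod 359)
238^179 ≡ 358 (mod 359)
238^358 ≡ 1 (mod 359) ✓
The smallest such exponent is 358, so the order of 238 is 358.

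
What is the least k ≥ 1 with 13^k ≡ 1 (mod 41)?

40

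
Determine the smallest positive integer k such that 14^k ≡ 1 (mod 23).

22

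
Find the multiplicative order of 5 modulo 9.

Since 5 ∈ (Z/9Z)^×, its order divides φ(9) = φ(3^2) = 3·(3−1) = 6 = 2 · 3.
Divisors of 6: 1, 2, 3, 6.
Compute 5^d (mod 9) for the divisors d until we hit 1:
5^1 ≡ 5
5^2 ≡ 7
5^3 ≡ 8
5^6 ≡ 1
Therefore the multiplicative order of 5 modulo 9 is 6.

6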